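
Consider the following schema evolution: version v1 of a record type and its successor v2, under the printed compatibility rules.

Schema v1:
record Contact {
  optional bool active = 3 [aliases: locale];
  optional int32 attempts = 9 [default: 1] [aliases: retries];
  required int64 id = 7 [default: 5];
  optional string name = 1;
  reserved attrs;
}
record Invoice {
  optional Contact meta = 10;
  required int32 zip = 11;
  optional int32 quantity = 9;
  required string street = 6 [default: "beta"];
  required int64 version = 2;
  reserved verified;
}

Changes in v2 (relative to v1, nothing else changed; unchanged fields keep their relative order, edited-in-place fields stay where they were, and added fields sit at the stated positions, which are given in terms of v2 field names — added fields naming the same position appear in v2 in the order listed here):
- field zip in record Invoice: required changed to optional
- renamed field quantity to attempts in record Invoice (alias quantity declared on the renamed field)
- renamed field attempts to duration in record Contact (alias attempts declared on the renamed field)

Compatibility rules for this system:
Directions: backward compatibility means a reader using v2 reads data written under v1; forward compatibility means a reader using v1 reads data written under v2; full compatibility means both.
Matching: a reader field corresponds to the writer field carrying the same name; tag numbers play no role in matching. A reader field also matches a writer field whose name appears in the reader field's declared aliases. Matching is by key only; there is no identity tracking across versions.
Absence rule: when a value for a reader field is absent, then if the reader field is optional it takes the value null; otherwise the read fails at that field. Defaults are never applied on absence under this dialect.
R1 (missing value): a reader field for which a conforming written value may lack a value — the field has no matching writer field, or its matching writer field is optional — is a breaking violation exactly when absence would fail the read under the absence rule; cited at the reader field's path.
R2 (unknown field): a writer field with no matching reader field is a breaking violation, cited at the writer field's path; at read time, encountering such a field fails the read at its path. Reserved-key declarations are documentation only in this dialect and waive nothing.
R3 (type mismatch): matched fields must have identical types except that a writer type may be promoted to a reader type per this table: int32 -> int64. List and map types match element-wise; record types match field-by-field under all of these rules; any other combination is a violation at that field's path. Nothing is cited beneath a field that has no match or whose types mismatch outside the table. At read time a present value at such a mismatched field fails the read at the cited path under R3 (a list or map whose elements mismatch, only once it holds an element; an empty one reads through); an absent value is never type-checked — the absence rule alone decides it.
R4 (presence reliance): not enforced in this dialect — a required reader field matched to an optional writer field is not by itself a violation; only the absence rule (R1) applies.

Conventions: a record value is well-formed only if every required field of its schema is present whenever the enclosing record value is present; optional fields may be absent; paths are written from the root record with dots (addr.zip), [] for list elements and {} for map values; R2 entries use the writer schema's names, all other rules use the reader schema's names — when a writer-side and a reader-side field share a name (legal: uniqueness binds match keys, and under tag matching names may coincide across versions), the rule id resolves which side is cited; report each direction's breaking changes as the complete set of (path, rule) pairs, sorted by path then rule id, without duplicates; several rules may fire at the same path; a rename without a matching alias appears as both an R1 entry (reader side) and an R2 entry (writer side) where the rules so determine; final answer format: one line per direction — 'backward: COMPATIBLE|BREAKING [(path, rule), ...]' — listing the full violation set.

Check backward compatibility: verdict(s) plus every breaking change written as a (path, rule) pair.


arrows below run writer -> reader for Invoice
checking backward for Invoice: reader v2 against writer v1:
  Contact -> Contact, writer optional: meta aligns to meta
  int32 -> int32, writer required: zip aligns to zip
  int32 -> int32, writer optional: attempts aligns to quantity
  string -> string, writer required: street aligns to street
  int64 -> int64, writer required: version aligns to version
  bool -> bool, writer optional: meta.active aligns to meta.active
  int32 -> int32, writer optional: meta.duration aligns to meta.attempts
  int64 -> int64, writer required: meta.id aligns to meta.id
  string -> string, writer optional: meta.name aligns to meta.name
  nothing fires on Invoice: backward is COMPATIBLE
ruling out the remaining Invoice differences:
  field zip in record Invoice: required changed to optional -> affects forward compatibility only, which is not asked
  renamed field quantity to attempts in record Invoice (alias quantity declared on the renamed field) -> affects forward compatibility only, which is not asked
  renamed field attempts to duration in record Contact (alias attempts declared on the renamed field) -> affects forward compatibility only, which is not asked

backward: COMPATIBLE []


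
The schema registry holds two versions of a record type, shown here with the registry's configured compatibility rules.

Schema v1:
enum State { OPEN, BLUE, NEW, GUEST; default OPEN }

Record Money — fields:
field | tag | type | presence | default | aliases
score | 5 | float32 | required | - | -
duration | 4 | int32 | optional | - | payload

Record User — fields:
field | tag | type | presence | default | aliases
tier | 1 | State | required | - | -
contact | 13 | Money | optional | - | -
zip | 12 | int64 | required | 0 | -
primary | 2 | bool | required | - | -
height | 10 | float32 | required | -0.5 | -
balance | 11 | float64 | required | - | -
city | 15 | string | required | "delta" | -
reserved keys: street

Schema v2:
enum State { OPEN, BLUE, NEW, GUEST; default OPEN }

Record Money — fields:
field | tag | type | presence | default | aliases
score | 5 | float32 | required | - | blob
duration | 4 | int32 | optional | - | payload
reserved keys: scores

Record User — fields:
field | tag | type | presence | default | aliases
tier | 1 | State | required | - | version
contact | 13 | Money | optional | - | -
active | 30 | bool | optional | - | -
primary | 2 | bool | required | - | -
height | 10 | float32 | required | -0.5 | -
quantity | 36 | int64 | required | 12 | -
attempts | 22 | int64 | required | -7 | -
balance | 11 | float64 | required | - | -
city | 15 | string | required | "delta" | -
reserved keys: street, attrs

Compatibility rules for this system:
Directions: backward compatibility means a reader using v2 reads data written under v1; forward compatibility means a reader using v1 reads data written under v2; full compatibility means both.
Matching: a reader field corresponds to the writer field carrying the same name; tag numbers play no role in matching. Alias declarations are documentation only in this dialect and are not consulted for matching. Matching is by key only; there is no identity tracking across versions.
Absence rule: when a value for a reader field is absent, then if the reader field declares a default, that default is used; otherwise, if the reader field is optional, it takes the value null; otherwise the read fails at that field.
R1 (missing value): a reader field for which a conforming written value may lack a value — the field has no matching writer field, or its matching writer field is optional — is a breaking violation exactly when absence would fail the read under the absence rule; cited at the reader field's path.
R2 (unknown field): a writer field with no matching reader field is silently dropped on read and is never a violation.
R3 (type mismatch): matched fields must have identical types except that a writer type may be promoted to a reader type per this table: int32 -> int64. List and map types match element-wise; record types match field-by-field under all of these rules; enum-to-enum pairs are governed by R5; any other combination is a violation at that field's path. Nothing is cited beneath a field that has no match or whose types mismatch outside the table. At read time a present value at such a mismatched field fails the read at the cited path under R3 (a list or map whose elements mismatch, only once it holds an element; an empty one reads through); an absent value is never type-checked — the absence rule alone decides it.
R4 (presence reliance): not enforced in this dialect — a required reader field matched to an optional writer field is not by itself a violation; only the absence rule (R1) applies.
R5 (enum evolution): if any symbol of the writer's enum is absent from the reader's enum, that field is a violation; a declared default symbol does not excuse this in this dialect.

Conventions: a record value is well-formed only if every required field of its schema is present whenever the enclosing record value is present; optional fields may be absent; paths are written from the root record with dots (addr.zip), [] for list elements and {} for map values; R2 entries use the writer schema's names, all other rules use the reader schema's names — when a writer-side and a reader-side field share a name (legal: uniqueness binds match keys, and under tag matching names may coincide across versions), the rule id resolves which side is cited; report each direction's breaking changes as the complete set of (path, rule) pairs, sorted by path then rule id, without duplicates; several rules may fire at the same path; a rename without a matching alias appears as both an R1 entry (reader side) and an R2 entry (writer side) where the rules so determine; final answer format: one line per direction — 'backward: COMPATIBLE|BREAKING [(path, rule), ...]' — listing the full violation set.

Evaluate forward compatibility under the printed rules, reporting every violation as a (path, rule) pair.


in User below, arrows point writer -> reader
forward for User (reader v1, writer v2):
  writer required, State -> State: reader tier maps from writer tier
  writer optional, Money -> Money: reader contact maps from writer contact
  zip has no writer counterpart
  writer required, bool -> bool: reader primary maps from writer primary
  writer required, float32 -> float32: reader height maps from writer height
  writer required, float64 -> float64: reader balance maps from writer balance
  writer required, string -> string: reader city maps from writer city
  writer active: unknown to reader
  writer quantity: unknown to reader
  writer attempts: unknown to reader
  writer required, float32 -> float32: reader contact.score maps from writer contact.score
  writer optional, int32 -> int32: reader contact.duration maps from writer contact.duration
  => forward verdict for User: COMPATIBLE, no violations
the rest of the User diff is inert for this question:
  added field quantity to record User: required int64, tag 36, default 12 (in v2 it sits immediately before balance) -> no rule fires on it in User's dialect; the asked verdict holds
  added field active to record User: optional bool, tag 30 (in v2 it sits immediately before primary) -> no rule fires on it in User's dialect; the asked verdict holds
  added field attempts to record User: required int64, tag 22, default -7 (in v2 it sits immediately before balance) -> no rule fires on it in User's dialect; the asked verdict holds
  removed field zip from record User -> no rule fires on it in User's dialect; the asked verdict holds

forward: COMPATIBLE []


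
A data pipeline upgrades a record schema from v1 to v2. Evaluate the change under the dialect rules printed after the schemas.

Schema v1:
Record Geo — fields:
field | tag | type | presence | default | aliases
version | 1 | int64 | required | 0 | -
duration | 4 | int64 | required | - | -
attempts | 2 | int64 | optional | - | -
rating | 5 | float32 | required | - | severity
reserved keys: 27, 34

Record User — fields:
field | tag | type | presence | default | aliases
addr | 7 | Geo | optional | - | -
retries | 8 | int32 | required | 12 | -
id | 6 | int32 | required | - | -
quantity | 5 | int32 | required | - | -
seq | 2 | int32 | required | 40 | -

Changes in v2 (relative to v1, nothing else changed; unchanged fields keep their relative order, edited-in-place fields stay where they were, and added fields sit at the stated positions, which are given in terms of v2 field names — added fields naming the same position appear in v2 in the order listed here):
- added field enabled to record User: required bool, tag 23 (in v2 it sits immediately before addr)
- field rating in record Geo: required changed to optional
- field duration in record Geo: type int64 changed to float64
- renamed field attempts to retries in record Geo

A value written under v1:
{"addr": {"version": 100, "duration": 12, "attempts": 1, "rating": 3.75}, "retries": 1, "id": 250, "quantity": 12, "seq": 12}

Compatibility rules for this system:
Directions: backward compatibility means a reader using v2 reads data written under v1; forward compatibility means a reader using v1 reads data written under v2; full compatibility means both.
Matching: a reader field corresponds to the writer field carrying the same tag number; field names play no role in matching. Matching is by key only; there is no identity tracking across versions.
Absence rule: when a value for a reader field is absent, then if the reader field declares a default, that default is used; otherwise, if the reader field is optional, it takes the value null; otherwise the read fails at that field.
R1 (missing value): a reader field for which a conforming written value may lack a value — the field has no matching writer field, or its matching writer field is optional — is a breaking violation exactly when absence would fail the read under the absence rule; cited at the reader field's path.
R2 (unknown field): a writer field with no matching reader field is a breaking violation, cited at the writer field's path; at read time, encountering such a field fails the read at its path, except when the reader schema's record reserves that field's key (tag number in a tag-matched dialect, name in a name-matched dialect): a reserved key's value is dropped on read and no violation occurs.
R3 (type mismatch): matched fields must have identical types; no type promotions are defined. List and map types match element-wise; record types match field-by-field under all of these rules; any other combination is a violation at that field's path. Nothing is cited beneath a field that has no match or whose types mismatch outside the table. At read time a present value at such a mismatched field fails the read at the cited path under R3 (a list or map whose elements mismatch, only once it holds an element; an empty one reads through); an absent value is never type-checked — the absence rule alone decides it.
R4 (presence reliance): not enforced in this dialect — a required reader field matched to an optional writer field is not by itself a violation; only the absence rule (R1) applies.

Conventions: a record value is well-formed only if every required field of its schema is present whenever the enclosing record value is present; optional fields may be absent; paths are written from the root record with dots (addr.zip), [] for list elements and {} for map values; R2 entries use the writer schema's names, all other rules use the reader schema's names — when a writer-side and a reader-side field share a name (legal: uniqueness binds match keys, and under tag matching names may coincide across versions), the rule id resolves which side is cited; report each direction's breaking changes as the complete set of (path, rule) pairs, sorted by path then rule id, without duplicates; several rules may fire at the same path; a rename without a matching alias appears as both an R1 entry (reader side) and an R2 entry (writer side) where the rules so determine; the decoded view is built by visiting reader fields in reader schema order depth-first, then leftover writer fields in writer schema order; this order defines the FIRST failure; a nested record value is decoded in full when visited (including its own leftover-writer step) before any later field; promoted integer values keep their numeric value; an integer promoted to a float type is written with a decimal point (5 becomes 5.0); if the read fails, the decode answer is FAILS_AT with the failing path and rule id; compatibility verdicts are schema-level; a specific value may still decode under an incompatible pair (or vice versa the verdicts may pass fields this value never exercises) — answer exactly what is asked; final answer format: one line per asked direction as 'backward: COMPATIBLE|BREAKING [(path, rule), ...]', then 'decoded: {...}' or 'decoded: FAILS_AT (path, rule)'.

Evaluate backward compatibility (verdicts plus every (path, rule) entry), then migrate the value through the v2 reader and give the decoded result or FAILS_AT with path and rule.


in User below, arrows point writer -> reader
checking backward for User: reader v2 against writer v1:
  enabled has no writer counterpart
  addr <- addr (Geo -> Geo, writer optional)
  retries <- retries (int32 -> int32, writer required)
  id <- id (int32 -> int32, writer required)
  quantity <- quantity (int32 -> int32, writer required)
  seq <- seq (int32 -> int32, writer required)
  addr.version <- addr.version (int64 -> int64, writer required)
  addr.duration <- addr.duration (int64 -> float64, writer required)
  addr.retries <- addr.attempts (int64 -> int64, writer optional)
  addr.rating <- addr.rating (float32 -> float32, writer required)
  rule R3 violated at addr.duration
  rule R1 violated at enabled
  backward on User therefore BREAKING (2)
decoding the User value with the v2 reader:
  read fails at enabled under R1 (no fill)
  => FAILS_AT (enabled, R1)
diffs on User not affecting the asked answer:
  field rating in record Geo: required changed to optional -> matters only for User's forward compatibility — outside the asked direction
  renamed field attempts to retries in record Geo -> inert for the asked User verdict: nothing fires

backward: BREAKING [(addr.duration, R3), (enabled, R1)]; decoded: FAILS_AT (enabled, R1)


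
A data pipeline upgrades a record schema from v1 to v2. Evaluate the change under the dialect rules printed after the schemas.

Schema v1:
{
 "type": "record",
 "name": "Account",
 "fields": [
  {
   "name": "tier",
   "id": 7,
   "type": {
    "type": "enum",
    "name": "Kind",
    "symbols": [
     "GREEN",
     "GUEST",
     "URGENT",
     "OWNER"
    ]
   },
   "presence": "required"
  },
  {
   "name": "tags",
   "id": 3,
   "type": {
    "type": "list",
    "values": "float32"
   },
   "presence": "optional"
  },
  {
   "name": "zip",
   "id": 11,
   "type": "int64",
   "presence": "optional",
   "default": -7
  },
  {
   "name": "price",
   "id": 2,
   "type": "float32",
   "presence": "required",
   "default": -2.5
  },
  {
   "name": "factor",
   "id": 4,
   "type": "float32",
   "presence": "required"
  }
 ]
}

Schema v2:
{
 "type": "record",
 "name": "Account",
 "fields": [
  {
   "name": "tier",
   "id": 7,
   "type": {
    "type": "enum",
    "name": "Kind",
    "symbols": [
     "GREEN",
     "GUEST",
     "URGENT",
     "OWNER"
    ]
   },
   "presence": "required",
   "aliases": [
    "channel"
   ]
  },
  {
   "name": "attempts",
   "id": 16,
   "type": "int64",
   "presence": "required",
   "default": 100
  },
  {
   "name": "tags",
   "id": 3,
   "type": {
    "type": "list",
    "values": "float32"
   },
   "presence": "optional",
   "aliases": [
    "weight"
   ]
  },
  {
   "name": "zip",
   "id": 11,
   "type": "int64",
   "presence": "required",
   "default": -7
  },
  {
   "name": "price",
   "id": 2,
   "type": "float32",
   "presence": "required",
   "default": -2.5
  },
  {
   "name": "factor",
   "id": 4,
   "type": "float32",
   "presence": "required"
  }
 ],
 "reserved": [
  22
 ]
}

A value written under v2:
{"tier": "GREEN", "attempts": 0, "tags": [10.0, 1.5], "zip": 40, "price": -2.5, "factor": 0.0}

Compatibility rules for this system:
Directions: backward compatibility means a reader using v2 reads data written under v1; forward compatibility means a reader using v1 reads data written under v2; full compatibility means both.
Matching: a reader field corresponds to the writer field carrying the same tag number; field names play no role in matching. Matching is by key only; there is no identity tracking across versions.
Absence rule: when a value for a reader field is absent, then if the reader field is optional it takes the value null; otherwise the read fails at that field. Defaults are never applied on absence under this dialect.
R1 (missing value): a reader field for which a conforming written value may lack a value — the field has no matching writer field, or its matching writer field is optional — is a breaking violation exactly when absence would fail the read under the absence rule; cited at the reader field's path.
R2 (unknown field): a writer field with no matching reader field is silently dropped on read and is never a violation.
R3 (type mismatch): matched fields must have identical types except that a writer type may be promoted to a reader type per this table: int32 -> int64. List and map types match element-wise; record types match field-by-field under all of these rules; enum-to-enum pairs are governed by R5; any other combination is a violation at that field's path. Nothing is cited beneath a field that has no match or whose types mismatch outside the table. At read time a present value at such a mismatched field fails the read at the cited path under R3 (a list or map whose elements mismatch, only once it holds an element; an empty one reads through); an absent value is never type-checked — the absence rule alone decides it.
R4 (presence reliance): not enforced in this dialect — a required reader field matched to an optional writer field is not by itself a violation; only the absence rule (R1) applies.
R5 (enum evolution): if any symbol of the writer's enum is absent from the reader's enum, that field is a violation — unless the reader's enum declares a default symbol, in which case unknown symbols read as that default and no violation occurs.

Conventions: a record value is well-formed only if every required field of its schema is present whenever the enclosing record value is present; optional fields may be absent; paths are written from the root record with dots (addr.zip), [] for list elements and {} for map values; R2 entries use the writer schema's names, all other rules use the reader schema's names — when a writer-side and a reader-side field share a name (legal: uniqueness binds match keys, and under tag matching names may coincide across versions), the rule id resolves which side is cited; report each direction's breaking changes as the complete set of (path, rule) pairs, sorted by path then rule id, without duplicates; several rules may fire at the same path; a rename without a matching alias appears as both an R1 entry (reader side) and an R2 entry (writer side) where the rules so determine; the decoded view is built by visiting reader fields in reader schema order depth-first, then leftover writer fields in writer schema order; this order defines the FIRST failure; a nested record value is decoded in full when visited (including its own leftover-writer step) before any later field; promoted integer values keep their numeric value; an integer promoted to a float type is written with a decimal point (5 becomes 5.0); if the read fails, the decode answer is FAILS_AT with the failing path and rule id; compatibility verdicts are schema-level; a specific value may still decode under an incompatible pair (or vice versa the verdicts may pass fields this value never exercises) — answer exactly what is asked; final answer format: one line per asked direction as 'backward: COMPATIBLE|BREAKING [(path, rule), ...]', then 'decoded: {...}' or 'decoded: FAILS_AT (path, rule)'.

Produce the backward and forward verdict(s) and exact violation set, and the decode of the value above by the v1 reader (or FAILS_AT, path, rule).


arrows below run writer -> reader for Account
backward on Account — v2 reading data written by v1:
  tier <- tier (Kind -> Kind, writer required)
  attempts has no writer counterpart
  tags <- tags (list<float32> -> list<float32>, writer optional)
  zip <- zip (int64 -> int64, writer optional)
  price <- price (float32 -> float32, writer required)
  factor <- factor (float32 -> float32, writer required)
  R1 fires at attempts
  R1 fires at zip
  => backward verdict for Account: BREAKING, 2 violation(s)
forward on Account — v1 reading data written by v2:
  tier <- tier (Kind -> Kind, writer required)
  tags <- tags (list<float32> -> list<float32>, writer optional)
  zip <- zip (int64 -> int64, writer required)
  price <- price (float32 -> float32, writer required)
  factor <- factor (float32 -> float32, writer required)
  writer attempts: unknown to reader
  nothing fires on Account: forward is COMPATIBLE
migrating the Account value to v1:
  tier := "GREEN"
  tags := [10.0, 1.5]
  zip := 40
  price := -2.5
  factor := 0.0
  writer attempts: unknown -> dropped
  => decoded: {"tier": "GREEN", "tags": [10.0, 1.5], "zip": 40, "price": -2.5, "factor": 0.0}

backward: BREAKING [(attempts, R1), (zip, R1)]; forward: COMPATIBLE []; decoded: {"tier": "GREEN", "tags": [10.0, 1.5], "zip": 40, "price": -2.5, "factor": 0.0}


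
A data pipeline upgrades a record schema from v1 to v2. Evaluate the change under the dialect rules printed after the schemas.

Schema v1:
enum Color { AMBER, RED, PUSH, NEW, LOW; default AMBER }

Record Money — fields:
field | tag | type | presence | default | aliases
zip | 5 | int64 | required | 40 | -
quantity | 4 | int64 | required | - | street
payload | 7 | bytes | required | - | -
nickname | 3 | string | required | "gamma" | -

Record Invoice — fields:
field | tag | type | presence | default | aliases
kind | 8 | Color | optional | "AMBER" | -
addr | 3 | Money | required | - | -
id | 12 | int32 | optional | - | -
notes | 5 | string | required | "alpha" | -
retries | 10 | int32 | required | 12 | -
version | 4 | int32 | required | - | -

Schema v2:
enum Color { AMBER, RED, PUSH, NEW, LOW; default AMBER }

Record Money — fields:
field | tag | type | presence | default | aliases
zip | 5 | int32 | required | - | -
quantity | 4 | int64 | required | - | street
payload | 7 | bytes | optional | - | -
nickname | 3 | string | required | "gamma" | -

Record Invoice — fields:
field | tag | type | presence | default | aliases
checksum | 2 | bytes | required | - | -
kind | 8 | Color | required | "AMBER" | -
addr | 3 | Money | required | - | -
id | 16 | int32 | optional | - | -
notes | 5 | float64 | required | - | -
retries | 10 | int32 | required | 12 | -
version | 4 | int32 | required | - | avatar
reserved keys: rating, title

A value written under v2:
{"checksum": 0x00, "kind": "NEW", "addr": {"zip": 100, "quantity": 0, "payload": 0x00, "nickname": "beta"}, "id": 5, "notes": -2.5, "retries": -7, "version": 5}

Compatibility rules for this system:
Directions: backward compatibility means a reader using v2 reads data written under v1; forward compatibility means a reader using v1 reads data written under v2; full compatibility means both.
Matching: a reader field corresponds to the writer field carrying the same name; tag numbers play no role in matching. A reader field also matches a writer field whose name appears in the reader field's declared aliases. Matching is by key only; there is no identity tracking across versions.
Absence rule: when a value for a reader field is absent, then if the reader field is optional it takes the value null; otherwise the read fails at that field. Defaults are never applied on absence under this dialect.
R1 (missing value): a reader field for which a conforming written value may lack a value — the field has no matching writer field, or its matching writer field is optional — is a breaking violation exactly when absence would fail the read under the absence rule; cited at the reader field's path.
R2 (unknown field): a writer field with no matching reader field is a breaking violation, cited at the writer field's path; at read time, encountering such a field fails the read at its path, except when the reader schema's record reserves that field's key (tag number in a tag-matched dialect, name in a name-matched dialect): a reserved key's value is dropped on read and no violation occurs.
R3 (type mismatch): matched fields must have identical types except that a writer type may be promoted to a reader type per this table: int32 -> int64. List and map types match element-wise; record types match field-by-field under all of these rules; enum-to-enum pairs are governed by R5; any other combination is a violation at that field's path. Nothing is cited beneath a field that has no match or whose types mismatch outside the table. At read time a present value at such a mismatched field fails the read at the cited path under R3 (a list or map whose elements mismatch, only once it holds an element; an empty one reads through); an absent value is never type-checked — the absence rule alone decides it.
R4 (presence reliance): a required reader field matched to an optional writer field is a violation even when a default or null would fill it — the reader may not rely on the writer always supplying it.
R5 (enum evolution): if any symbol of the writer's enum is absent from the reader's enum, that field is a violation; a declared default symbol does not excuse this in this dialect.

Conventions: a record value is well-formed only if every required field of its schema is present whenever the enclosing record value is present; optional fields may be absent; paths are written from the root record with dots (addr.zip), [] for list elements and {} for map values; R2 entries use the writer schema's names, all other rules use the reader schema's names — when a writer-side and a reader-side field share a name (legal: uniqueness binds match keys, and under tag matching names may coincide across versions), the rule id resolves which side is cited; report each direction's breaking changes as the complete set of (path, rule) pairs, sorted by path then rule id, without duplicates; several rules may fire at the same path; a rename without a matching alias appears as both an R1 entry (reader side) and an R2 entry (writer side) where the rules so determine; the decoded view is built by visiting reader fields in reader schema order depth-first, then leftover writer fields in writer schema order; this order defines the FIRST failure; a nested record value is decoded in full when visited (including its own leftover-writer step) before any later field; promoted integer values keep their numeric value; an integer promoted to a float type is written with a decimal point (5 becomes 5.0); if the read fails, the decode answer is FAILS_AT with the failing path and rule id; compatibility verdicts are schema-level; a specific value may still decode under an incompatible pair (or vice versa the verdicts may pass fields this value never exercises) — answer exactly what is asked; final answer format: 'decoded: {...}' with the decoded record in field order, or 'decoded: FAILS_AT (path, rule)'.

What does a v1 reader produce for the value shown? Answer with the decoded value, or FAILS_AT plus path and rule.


in Invoice below, arrows point writer -> reader
migrating the Invoice value to v1:
  kind := "NEW"
  addr.zip := 100 (int32 -> int64)
  addr.quantity := 0
  addr.payload := 0x00
  addr.nickname := "beta"
  id := 5
  read fails at notes under R3
  => FAILS_AT (notes, R3)
ruling out the remaining Invoice differences:
  field kind in record Invoice: optional changed to required -> a verdict-level change on Invoice — the shown value reads the same
  added field checksum to record Invoice: required bytes, tag 2 (in v2 it sits immediately before kind) -> a verdict-level change on Invoice — the shown value reads the same
  field payload in record Money: required changed to optional -> a verdict-level change on Invoice — the shown value reads the same
  field zip in record Money: type int64 changed to int32 (its default is dropped) -> a verdict-level change on Invoice — the shown value reads the same
  field id in record Invoice: tag 12 changed to 16 -> no rule fires on it and the decoded Invoice view is identical with or without it

decoded: FAILS_AT (notes, R3)


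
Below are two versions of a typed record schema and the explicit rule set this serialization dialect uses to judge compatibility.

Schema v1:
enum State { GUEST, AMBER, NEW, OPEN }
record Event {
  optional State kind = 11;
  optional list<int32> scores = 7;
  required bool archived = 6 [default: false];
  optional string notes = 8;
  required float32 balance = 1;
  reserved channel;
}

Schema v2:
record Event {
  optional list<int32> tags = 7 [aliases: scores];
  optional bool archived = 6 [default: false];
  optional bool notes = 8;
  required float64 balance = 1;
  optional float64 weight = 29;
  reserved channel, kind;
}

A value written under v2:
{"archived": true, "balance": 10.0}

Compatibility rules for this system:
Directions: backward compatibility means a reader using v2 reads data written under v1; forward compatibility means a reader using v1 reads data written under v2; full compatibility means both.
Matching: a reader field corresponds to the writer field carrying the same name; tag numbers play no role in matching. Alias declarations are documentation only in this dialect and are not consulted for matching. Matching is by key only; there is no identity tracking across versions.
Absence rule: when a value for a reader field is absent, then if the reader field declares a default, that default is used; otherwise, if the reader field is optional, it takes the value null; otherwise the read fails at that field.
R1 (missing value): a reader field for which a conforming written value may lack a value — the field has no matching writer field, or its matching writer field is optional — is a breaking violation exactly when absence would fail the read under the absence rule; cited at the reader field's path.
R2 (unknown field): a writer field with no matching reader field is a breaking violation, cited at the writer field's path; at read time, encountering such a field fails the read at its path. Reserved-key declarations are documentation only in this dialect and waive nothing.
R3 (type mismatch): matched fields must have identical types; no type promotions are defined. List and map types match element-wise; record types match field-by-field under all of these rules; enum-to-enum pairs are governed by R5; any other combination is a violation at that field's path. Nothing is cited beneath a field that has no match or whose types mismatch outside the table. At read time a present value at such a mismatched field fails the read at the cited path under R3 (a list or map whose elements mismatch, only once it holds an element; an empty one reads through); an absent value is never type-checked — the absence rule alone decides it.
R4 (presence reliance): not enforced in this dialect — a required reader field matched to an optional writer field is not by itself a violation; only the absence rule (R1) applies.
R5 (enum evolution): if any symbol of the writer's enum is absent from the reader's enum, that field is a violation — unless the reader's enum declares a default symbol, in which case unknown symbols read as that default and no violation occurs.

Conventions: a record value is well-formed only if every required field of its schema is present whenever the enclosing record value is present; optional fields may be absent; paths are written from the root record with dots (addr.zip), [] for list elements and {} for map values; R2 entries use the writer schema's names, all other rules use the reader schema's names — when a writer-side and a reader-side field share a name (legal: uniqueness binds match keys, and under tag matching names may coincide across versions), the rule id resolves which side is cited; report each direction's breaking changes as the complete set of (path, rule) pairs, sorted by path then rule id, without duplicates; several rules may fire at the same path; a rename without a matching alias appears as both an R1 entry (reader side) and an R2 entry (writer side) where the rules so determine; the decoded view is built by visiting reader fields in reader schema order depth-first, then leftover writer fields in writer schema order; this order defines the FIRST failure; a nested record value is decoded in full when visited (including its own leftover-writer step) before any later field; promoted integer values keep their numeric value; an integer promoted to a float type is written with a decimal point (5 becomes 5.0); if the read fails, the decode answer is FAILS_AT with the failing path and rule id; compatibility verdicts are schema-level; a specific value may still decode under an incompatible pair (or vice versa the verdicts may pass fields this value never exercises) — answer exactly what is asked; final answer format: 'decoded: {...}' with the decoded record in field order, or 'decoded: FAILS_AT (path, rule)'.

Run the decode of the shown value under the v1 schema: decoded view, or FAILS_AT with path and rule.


arrows below run writer -> reader for Event
decode walk for Event under reader schema v1:
  kind := null (absent, optional -> null)
  scores := null (absent, optional -> null)
  archived := true
  notes := null (absent, optional -> null)
  read fails at balance under R3
  => FAILS_AT (balance, R3)
remaining Event differences; none change what is asked:
  field archived in record Event: required changed to optional -> triggers nothing under the printed rules; the Event answer is the same either way
  renamed field scores to tags in record Event (alias scores declared on the renamed field) -> schema-level compatibility only; this Event value's decode is unchanged
  field notes in record Event: type string changed to bool -> schema-level compatibility only; this Event value's decode is unchanged
  removed field kind from record Event (its key "kind" joins the reserved list) -> schema-level compatibility only; this Event value's decode is unchanged
  added field weight to record Event: optional float64, tag 29 (in v2 it sits last) -> schema-level compatibility only; this Event value's decode is unchanged

decoded: FAILS_AT (balance, R3)


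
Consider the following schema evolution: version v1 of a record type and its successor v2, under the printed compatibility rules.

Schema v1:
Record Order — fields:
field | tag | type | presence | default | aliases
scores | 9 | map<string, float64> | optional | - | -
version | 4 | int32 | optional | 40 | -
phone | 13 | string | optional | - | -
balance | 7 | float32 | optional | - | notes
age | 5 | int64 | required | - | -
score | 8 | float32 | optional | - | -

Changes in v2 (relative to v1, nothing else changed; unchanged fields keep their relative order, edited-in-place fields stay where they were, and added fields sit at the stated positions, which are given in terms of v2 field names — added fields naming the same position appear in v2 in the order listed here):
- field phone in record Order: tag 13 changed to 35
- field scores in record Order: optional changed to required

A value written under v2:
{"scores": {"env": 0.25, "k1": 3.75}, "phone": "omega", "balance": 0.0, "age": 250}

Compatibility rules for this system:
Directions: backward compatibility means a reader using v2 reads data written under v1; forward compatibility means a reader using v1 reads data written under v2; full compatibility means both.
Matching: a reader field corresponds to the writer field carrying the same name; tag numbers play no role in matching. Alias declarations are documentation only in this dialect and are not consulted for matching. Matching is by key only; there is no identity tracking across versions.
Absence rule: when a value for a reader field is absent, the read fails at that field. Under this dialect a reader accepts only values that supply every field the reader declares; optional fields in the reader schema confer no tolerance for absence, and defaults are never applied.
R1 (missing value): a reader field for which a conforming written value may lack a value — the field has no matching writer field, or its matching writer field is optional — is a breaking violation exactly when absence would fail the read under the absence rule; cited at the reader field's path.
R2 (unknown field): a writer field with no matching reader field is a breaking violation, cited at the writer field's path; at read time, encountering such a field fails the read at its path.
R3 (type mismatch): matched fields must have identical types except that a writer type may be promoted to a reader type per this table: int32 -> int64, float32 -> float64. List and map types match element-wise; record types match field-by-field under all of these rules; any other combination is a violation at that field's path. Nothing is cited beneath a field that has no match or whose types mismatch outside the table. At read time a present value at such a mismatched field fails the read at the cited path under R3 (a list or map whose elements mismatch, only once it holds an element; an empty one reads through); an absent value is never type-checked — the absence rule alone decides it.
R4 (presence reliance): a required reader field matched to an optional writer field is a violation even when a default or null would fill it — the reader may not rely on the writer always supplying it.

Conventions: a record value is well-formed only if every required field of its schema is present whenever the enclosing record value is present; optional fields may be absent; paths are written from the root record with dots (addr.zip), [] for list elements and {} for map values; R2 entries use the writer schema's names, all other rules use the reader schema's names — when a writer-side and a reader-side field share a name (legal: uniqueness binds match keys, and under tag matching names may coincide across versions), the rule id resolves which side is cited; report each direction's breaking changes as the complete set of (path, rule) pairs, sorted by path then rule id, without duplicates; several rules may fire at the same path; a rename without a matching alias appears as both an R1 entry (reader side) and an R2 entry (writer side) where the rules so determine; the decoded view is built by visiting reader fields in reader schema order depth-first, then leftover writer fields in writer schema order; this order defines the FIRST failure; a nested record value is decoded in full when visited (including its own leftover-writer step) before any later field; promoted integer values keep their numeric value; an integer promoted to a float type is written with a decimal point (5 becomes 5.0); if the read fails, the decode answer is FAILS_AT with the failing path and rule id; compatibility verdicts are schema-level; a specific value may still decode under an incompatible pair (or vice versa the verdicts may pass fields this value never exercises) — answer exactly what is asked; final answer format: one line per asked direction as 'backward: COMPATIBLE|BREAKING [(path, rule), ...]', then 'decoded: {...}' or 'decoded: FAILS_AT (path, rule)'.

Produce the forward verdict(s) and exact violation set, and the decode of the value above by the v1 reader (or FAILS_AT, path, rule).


each type pair in Order: writer, then reader
forward analysis of Order with v1 as reader and v2 as writer:
  scores <- scores (map<string, float64> -> map<string, float64>, writer required)
  version <- version (int32 -> int32, writer optional)
  phone <- phone (string -> string, writer optional)
  balance <- balance (float32 -> float32, writer optional)
  age <- age (int64 -> int64, writer required)
  score <- score (float32 -> float32, writer optional)
  R1 fires at balance
  R1 fires at phone
  R1 fires at score
  R1 fires at version
  => 4 violation(s): forward is BREAKING for Order
decode (reader v1):
  scores := {"env": 0.25, "k1": 3.75}
  read fails at version under R1 (no fill)
  => FAILS_AT (version, R1)
diffs on Order not affecting the asked answer:
  field phone in record Order: tag 13 changed to 35 -> inert for the asked Order verdict: nothing fires

forward: BREAKING [(balance, R1), (phone, R1), (score, R1), (version, R1)]; decoded: FAILS_AT (version, R1)
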